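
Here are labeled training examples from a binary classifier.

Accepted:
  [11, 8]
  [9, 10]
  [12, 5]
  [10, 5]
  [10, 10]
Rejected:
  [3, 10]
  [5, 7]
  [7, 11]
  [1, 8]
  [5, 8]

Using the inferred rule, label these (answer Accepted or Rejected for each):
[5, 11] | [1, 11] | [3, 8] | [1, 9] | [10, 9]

Rejected, Rejected, Rejected, Rejected, Accepted

The rule appears to be: first ≥ 8.
[5, 11]: first 5, does not pass → Rejected.
[1, 11]: first 1, does not pass → Rejected.
[3, 8]: first 3, does not pass → Rejected.
[1, 9]: first 1, does not pass → Rejected.
[10, 9]: first 10, passes → Accepted.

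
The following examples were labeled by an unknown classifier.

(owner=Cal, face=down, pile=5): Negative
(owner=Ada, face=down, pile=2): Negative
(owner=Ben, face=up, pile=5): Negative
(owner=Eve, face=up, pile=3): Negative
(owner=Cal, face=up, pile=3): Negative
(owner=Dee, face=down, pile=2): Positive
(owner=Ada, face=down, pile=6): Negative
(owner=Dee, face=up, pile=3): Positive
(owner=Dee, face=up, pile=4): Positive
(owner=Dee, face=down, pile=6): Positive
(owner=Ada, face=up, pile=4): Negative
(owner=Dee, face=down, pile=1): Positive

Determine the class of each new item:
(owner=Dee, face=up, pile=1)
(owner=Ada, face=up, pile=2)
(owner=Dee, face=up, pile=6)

Positive, Negative, Positive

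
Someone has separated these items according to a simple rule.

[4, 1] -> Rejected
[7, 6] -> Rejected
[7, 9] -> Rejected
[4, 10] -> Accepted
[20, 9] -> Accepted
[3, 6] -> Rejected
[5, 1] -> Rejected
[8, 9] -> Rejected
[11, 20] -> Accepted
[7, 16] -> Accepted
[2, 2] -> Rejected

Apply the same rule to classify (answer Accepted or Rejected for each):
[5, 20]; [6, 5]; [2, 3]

The classifier is using: max ≥ 10.
[5, 20] → max 20 → Accepted.
[6, 5] → max 6 → Rejected.
[2, 3] → max 3 → Rejected.

Accepted, Rejected, Rejected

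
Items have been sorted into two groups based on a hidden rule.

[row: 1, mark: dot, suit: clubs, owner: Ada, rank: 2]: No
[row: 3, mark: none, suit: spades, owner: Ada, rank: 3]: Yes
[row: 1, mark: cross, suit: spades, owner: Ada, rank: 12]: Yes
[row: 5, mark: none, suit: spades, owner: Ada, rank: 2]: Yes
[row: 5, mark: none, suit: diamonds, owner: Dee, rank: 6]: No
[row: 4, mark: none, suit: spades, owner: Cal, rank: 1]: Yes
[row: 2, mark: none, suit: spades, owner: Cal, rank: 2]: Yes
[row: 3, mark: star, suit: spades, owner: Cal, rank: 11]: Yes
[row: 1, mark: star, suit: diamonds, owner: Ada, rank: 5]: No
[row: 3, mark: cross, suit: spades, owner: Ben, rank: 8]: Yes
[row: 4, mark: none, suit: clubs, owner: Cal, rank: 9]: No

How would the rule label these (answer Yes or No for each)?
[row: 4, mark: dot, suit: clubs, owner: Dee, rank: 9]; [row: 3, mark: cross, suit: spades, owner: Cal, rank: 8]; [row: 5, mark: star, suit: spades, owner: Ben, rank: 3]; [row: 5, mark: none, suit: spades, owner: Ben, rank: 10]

No, Yes, Yes, Yes

The pattern is that an item is 'Yes' exactly when: suit is spades.
[row: 4, mark: dot, suit: clubs, owner: Dee, rank: 9]: suit is clubs, doesn't qualify → No. [row: 3, mark: cross, suit: spades, owner: Cal, rank: 8]: suit is spades, has this property → Yes. [row: 5, mark: star, suit: spades, owner: Ben, rank: 3]: suit is spades, has this property → Yes. [row: 5, mark: none, suit: spades, owner: Ben, rank: 10]: suit is spades, has this property → Yes.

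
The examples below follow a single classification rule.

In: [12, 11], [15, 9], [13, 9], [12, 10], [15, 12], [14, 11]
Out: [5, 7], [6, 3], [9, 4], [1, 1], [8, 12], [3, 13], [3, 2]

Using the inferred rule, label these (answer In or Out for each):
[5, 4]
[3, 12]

Out, Out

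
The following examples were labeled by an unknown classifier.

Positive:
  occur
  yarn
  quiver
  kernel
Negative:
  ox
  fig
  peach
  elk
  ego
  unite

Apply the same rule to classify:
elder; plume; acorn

'Positive' ⟺ contains 'r'.
elder — has 'r', hence Positive.
plume — no 'r', hence Negative.
acorn — has 'r', hence Positive.

Positive, Negative, Positive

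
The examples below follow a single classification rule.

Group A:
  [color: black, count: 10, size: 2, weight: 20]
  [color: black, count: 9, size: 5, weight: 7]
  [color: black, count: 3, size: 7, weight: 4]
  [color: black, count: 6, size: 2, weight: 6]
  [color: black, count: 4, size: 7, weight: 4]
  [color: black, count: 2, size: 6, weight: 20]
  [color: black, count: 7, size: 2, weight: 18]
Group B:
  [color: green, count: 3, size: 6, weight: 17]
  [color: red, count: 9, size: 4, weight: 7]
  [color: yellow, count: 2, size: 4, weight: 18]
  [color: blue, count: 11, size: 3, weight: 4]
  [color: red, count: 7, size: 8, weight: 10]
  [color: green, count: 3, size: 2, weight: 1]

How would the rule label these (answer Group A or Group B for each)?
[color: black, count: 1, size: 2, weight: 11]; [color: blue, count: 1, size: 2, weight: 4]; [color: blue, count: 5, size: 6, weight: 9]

Group A, Group B, Group B

Comparing the two groups points to one rule — color is black.
[color: black, count: 1, size: 2, weight: 11] — color is black, hence Group A.
[color: blue, count: 1, size: 2, weight: 4] — color is blue, hence Group B.
[color: blue, count: 5, size: 6, weight: 9] — color is blue, hence Group B.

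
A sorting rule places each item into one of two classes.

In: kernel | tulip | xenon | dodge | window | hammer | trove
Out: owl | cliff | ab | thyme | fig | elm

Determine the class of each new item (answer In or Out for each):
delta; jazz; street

The classifier is using: has ≥ 2 vowels.
delta: 2 vowels, passes → In. jazz: 1 vowel, fails this test → Out. street: 2 vowels, passes → In.

In, Out, In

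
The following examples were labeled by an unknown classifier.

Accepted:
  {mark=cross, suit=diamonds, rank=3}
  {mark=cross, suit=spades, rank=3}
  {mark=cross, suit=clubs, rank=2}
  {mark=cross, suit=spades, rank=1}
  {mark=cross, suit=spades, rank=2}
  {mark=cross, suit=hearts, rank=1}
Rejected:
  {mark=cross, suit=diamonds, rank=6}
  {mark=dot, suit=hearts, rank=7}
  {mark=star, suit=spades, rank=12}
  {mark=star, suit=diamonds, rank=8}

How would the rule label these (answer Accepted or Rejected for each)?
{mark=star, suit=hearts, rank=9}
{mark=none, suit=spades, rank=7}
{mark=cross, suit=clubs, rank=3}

'Accepted' ⟺ rank ≤ 3.

Rejected, Rejected, Accepted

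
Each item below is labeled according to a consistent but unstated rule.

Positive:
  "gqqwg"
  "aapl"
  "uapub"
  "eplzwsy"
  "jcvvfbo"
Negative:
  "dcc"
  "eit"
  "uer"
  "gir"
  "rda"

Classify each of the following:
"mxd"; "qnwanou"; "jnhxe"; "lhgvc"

Negative, Positive, Positive, Positive

'Positive' ⟺ length ≥ 4.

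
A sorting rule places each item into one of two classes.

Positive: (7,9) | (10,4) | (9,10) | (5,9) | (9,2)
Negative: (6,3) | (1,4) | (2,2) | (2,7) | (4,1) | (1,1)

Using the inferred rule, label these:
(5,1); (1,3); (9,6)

Rule: sum ≥ 11. This holds for each 'Positive' example and fails for each 'Negative' one.
(5,1) → 5+1 = 6 → Negative. (1,3) → 1+3 = 4 → Negative. (9,6) → 9+6 = 15 → Positive.

Negative, Negative, Positive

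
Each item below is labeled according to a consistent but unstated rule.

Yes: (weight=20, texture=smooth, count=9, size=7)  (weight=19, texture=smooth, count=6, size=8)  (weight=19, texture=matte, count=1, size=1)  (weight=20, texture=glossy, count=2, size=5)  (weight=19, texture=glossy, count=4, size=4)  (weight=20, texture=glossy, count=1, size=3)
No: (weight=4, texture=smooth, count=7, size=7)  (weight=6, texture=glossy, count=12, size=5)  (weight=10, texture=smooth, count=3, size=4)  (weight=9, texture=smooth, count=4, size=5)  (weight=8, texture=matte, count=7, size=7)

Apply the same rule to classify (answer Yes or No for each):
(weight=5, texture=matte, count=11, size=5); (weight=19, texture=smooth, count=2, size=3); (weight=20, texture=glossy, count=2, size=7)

The pattern is that an item is 'Yes' exactly when: weight ≥ 19.
(weight=5, texture=matte, count=11, size=5): No (weight = 5). (weight=19, texture=smooth, count=2, size=3): Yes (weight = 19). (weight=20, texture=glossy, count=2, size=7): Yes (weight = 20).

No, Yes, Yes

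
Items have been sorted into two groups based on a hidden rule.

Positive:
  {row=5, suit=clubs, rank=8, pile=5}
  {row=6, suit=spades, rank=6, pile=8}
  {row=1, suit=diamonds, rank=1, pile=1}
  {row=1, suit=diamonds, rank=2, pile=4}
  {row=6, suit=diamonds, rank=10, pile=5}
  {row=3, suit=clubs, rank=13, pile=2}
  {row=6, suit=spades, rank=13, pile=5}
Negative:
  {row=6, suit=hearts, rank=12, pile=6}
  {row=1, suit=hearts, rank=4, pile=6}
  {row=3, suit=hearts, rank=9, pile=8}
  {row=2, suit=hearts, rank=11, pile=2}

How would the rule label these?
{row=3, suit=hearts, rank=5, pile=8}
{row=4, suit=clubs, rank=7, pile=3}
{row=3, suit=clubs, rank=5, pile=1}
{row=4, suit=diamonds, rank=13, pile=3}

Negative, Positive, Positive, Positive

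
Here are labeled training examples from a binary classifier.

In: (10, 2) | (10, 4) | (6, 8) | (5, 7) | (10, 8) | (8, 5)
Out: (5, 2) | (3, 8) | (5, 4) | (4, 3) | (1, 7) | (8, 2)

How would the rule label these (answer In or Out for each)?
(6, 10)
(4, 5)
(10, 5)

One predicate separates the groups cleanly: sum ≥ 12.
(6, 10): 6+10 = 16 — satisfies this, so In. (4, 5): 4+5 = 9 — doesn't qualify, so Out. (10, 5): 10+5 = 15 — satisfies this, so In.

In, Out, In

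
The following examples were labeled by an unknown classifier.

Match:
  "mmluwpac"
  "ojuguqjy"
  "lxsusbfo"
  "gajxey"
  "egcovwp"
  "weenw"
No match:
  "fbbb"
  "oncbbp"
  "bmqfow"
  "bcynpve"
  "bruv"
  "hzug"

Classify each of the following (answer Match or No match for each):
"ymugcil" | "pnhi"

Match, No match

One predicate separates the groups cleanly: has ≥ 2 vowels.
"ymugcil": 2 vowels, meets the rule → Match. "pnhi": 1 vowel, doesn't qualify → No match.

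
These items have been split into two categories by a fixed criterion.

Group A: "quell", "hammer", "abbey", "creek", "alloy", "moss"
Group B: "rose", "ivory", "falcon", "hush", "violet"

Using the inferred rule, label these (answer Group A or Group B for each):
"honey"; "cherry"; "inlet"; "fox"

Group B, Group A, Group B, Group B

The classifier is using: has a double letter.
"honey" → no doubled letter → Group B.
"cherry" → 'rr' doubled → Group A.
"inlet" → no doubled letter → Group B.
"fox" → no doubled letter → Group B.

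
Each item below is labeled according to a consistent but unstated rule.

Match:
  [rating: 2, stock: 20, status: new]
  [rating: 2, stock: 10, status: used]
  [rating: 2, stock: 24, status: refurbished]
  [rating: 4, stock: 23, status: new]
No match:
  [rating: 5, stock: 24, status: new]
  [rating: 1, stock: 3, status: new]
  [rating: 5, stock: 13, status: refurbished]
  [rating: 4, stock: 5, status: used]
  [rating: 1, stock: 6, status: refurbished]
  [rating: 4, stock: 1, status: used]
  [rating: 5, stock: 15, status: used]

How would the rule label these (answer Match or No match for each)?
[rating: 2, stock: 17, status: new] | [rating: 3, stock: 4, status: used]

The simplest hypothesis consistent with all the labels is: rating ≤ 4 AND stock ≥ 10.
[rating: 2, stock: 17, status: new]: rating = 2, stock = 17 — satisfies this, so Match.
[rating: 3, stock: 4, status: used]: rating = 3, stock = 4 — fails the rule, so No match.

Match, No match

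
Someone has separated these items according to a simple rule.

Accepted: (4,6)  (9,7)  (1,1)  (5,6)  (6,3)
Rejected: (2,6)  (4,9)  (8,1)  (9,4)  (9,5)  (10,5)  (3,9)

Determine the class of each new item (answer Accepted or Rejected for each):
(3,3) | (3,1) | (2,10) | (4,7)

Accepted, Accepted, Rejected, Accepted

Rule: |first − second| ≤ 3. This holds for each 'Accepted' example and fails for each 'Rejected' one.
Accepted: (3,3), since |3−3| = 0.
Accepted: (3,1), since |3−1| = 2.
Rejected: (2,10), since |2−10| = 8.
Accepted: (4,7), since |4−7| = 3.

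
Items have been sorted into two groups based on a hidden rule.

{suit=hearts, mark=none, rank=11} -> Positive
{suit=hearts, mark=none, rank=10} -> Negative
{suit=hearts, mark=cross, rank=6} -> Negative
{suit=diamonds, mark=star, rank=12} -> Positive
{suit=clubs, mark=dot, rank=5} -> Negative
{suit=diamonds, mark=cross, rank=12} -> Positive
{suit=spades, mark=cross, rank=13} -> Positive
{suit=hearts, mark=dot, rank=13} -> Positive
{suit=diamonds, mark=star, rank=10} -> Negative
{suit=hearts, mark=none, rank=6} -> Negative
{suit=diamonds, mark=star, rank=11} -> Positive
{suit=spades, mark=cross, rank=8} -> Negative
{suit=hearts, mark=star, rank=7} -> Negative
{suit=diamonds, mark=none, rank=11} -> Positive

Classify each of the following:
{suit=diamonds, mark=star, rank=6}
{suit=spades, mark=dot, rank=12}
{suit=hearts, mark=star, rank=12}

Negative, Positive, Positive

Rule: rank ≥ 11. This holds for each 'Positive' example and fails for each 'Negative' one.
{suit=diamonds, mark=star, rank=6} → rank = 6 → Negative.
{suit=spades, mark=dot, rank=12} → rank = 12 → Positive.
{suit=hearts, mark=star, rank=12} → rank = 12 → Positive.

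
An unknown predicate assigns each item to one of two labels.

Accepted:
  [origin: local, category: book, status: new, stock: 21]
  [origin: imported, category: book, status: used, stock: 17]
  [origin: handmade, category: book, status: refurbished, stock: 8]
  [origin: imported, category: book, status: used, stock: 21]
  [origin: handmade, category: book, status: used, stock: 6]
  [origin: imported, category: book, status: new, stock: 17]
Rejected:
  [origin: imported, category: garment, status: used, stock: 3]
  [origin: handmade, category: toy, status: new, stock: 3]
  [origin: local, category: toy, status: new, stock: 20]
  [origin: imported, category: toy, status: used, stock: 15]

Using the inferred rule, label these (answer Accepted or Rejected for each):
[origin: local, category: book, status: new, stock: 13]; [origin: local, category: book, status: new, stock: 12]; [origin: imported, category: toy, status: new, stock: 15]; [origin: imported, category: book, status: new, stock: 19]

Accepted, Accepted, Rejected, Accepted

Rule: category is book. This holds for each 'Accepted' example and fails for each 'Rejected' one.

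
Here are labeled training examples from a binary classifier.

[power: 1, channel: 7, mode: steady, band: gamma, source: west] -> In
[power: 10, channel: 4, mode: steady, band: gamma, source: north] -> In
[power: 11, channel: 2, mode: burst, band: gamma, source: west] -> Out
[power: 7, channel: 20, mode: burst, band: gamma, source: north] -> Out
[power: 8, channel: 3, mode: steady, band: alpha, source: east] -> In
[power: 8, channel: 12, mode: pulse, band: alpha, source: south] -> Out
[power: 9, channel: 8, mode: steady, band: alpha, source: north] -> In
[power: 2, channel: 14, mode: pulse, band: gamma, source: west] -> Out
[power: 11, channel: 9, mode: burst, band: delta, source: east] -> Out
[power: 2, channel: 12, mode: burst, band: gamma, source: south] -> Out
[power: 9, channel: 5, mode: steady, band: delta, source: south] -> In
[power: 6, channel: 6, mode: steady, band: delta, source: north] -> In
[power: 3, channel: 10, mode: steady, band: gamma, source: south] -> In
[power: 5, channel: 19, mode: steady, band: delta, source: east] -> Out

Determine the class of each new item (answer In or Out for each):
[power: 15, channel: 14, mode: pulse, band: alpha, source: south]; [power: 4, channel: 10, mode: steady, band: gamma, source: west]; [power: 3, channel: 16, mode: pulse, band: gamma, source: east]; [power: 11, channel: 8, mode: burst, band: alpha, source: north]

The common property of the 'In' items is: mode is steady AND channel ≤ 10. No 'Out' item has it.
[power: 15, channel: 14, mode: pulse, band: alpha, source: south] — mode is pulse, channel = 14, hence Out.
[power: 4, channel: 10, mode: steady, band: gamma, source: west] — mode is steady, channel = 10, hence In.
[power: 3, channel: 16, mode: pulse, band: gamma, source: east] — mode is pulse, channel = 16, hence Out.
[power: 11, channel: 8, mode: burst, band: alpha, source: north] — mode is burst, channel = 8, hence Out.

Out, In, Out, Out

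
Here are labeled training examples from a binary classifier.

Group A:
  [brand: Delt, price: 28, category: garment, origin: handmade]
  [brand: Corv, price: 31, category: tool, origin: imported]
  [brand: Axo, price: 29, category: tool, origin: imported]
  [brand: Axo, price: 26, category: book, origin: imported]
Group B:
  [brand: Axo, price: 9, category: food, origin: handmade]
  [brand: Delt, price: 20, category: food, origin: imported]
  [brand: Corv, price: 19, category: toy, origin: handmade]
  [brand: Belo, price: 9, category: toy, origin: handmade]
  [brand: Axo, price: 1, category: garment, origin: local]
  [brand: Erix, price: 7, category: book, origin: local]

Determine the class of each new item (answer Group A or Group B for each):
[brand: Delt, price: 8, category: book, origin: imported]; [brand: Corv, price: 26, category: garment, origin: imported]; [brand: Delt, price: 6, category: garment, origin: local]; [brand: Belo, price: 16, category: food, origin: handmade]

The rule appears to be: price ≥ 26.

Group B, Group A, Group B, Group B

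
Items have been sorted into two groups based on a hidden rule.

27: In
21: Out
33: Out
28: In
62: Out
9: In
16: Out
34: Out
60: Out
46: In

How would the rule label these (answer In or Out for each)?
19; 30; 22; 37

In, Out, Out, In

The pattern is that an item is 'In' exactly when: digit sum ≥ 9.
19: digit sum 1+9 = 10, passes → In. 30: digit sum 3+0 = 3, does not fit → Out. 22: digit sum 2+2 = 4, does not fit → Out. 37: digit sum 3+7 = 10, passes → In.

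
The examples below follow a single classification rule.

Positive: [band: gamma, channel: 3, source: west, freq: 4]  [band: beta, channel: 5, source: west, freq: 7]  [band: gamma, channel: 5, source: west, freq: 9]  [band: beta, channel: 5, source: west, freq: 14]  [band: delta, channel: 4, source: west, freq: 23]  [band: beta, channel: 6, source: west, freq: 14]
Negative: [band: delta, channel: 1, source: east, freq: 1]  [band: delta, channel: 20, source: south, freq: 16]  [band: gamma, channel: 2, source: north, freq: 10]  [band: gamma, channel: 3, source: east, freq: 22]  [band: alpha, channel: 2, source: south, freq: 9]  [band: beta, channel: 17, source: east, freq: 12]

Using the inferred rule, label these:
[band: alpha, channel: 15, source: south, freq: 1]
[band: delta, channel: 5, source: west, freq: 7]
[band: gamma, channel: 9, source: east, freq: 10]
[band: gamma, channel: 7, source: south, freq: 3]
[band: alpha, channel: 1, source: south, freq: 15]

Negative, Positive, Negative, Negative, Negative

Checking candidate rules against both groups, what survives is: source is west.
[band: alpha, channel: 15, source: south, freq: 1] — source is south, hence Negative.
[band: delta, channel: 5, source: west, freq: 7] — source is west, hence Positive.
[band: gamma, channel: 9, source: east, freq: 10] — source is east, hence Negative.
[band: gamma, channel: 7, source: south, freq: 3] — source is south, hence Negative.
[band: alpha, channel: 1, source: south, freq: 15] — source is south, hence Negative.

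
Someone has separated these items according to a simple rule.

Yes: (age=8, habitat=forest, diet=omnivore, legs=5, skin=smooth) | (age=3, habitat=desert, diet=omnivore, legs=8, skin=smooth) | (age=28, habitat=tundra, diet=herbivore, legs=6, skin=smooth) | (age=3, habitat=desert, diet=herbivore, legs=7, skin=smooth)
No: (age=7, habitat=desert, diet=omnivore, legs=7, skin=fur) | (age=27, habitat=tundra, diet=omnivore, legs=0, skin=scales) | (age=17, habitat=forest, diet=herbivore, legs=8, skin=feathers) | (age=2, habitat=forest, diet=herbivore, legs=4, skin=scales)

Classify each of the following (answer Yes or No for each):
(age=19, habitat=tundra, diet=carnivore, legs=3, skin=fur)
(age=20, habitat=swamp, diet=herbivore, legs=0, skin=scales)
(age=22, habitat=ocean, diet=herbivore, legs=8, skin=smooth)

No, No, Yes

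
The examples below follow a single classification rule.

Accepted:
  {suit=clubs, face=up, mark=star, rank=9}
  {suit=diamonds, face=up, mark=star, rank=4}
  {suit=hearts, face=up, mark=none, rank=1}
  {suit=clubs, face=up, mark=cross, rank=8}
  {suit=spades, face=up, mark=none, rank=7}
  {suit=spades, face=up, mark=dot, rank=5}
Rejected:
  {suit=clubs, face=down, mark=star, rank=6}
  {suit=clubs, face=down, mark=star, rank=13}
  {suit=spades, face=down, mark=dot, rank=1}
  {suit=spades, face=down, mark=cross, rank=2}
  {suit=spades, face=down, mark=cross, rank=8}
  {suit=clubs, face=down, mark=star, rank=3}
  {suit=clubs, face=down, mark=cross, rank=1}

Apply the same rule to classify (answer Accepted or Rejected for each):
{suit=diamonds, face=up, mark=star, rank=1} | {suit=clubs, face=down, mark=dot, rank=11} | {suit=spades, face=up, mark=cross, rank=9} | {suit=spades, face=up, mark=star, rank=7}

The classifier is using: face is up.

Accepted, Rejected, Accepted, Accepted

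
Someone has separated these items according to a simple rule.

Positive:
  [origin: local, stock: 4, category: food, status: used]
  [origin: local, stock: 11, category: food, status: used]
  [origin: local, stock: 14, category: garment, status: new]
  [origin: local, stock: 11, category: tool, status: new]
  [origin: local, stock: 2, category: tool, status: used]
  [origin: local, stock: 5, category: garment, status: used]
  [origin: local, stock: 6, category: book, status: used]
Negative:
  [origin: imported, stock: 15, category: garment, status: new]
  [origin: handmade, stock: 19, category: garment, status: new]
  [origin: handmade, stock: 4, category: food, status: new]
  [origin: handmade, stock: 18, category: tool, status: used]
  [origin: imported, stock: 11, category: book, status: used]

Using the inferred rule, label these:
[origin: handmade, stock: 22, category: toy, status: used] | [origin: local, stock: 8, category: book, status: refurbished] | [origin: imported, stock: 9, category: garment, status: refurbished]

Negative, Positive, Negative

All 'Positive' examples share one property — origin is local — and every 'Negative' example lacks it.
[origin: handmade, stock: 22, category: toy, status: used]: origin is handmade, does not fit → Negative. [origin: local, stock: 8, category: book, status: refurbished]: origin is local, meets the rule → Positive. [origin: imported, stock: 9, category: garment, status: refurbished]: origin is imported, does not fit → Negative.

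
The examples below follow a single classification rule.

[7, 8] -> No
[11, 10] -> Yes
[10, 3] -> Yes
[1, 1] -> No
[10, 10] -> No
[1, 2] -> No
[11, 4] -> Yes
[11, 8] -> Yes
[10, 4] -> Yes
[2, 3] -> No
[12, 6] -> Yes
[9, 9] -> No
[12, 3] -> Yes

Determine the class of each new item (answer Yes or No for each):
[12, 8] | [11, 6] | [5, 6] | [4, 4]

Every 'Yes' example satisfies: first > second. None of the 'No' examples do.
[12, 8]: Yes (12 > 8).
[11, 6]: Yes (11 > 6).
[5, 6]: No (5 < 6).
[4, 4]: No (4 = 4).

Yes, Yes, No, No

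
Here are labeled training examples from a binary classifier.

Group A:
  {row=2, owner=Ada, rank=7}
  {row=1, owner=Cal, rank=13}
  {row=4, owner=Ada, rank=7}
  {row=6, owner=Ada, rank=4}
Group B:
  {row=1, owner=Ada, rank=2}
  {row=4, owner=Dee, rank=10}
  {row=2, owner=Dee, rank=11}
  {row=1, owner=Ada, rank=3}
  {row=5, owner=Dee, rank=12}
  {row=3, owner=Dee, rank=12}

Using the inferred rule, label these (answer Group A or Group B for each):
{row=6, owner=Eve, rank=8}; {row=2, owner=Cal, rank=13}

Group A, Group A

Every 'Group A' example satisfies: owner is not Dee AND rank ≥ 4. None of the 'Group B' examples do.
{row=6, owner=Eve, rank=8}: owner is Eve, rank = 8 — meets the rule, so Group A. {row=2, owner=Cal, rank=13}: owner is Cal, rank = 13 — meets the rule, so Group A.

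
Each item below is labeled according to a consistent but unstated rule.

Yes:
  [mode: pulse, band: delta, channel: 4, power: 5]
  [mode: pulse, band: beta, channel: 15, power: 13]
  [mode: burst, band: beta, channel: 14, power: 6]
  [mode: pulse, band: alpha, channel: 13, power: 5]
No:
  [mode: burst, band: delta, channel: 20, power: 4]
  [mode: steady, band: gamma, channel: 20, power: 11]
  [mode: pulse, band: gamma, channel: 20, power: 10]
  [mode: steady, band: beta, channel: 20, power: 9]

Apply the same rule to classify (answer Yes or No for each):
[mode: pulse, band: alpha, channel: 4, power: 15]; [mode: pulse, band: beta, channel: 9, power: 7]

The rule appears to be: channel ≤ 15.
[mode: pulse, band: alpha, channel: 4, power: 15]: channel = 4 — checks out, so Yes. [mode: pulse, band: beta, channel: 9, power: 7]: channel = 9 — checks out, so Yes.

Yes, Yes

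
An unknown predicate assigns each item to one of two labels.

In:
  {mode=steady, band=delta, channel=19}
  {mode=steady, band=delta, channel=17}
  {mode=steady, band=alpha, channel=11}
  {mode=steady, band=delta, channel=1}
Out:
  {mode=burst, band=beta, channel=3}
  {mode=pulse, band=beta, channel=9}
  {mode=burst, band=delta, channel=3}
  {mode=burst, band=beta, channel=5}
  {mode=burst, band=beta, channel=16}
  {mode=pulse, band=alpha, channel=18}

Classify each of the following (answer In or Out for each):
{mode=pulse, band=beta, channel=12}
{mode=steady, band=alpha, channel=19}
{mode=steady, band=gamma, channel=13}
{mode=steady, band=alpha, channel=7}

The rule appears to be: mode is steady.

Out, In, In, In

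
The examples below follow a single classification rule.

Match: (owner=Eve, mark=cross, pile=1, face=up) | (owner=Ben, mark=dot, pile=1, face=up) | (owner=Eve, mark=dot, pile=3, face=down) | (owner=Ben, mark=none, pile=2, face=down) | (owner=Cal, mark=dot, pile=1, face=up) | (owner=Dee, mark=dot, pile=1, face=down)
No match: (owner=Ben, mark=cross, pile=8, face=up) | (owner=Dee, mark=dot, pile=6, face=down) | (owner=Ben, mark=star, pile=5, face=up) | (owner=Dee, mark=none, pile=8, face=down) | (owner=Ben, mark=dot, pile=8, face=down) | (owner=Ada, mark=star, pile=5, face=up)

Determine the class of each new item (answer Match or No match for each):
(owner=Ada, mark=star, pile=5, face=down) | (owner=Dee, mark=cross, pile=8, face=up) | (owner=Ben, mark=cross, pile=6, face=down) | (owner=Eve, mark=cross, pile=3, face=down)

No match, No match, No match, Match

All 'Match' examples share one property — pile ≤ 3 — and every 'No match' example lacks it.
(owner=Ada, mark=star, pile=5, face=down): pile = 5 — doesn't match, so No match. (owner=Dee, mark=cross, pile=8, face=up): pile = 8 — doesn't match, so No match. (owner=Ben, mark=cross, pile=6, face=down): pile = 6 — doesn't match, so No match. (owner=Eve, mark=cross, pile=3, face=down): pile = 3 — meets the rule, so Match.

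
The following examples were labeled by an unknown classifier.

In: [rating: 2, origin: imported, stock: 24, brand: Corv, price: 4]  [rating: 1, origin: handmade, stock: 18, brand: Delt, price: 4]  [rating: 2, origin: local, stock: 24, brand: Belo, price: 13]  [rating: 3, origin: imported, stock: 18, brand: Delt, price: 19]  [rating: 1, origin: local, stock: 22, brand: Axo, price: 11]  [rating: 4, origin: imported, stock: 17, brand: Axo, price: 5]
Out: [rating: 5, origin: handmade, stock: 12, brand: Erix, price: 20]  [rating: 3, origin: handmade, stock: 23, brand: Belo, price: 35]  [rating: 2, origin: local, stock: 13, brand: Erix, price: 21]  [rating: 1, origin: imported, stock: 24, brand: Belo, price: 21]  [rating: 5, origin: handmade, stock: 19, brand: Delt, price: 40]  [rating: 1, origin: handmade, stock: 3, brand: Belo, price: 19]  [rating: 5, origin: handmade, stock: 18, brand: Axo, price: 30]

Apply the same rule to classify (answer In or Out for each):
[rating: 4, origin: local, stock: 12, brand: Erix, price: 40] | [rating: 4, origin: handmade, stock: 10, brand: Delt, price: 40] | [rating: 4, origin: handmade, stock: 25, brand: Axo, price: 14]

The simplest hypothesis consistent with all the labels is: price ≤ 19 AND stock ≥ 12.
[rating: 4, origin: local, stock: 12, brand: Erix, price: 40]: Out (price = 40, stock = 12).
[rating: 4, origin: handmade, stock: 10, brand: Delt, price: 40]: Out (price = 40, stock = 10).
[rating: 4, origin: handmade, stock: 25, brand: Axo, price: 14]: In (price = 14, stock = 25).

Out, Out, In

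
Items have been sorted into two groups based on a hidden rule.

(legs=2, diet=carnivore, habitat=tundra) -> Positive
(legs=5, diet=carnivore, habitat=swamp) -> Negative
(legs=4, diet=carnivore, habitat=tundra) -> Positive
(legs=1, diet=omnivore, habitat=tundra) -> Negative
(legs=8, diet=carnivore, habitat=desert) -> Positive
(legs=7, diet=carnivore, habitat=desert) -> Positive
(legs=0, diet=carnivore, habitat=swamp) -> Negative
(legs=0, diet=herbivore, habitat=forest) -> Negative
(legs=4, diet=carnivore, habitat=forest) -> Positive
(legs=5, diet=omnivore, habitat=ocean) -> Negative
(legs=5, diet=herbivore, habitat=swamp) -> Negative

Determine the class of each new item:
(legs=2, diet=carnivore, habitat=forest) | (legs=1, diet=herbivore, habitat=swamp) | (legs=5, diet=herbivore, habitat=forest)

Positive, Negative, Negative

The classifier is using: habitat is not swamp AND diet is carnivore.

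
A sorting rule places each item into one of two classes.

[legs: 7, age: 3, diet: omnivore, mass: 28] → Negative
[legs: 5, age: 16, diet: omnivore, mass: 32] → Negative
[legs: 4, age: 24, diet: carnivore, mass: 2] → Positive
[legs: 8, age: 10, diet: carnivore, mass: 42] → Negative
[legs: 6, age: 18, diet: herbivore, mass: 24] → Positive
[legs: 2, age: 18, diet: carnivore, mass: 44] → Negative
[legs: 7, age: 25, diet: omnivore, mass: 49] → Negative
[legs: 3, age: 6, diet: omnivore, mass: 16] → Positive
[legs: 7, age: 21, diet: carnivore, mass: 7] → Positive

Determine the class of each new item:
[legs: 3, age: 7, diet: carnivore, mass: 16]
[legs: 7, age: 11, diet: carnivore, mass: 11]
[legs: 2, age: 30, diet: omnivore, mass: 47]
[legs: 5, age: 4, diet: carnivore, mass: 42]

Positive, Positive, Negative, Negative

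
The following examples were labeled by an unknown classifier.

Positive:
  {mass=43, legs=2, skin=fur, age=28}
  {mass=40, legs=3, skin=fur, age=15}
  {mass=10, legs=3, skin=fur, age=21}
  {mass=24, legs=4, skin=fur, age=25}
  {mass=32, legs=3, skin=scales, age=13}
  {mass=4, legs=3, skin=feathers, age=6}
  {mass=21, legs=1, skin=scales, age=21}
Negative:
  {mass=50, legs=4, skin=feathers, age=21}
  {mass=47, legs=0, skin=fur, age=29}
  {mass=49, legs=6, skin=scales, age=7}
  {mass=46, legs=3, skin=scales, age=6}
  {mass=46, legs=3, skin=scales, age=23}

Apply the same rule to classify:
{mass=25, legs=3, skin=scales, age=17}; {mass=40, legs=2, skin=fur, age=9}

Every 'Positive' example satisfies: mass ≤ 43. None of the 'Negative' examples do.
{mass=25, legs=3, skin=scales, age=17} → mass = 25 → Positive. {mass=40, legs=2, skin=fur, age=9} → mass = 40 → Positive.

Positive, Positive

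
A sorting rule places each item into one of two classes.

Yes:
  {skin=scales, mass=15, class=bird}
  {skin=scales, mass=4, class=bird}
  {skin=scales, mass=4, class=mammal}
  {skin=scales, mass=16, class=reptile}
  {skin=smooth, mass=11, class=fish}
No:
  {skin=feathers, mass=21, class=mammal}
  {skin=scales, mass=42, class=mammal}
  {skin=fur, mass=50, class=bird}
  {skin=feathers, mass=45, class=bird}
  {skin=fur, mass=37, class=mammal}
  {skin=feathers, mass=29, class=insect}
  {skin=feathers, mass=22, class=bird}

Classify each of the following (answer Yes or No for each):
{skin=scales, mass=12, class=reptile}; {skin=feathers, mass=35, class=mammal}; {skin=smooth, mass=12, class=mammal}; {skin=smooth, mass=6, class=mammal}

The distinguishing property — mass ≤ 16 — holds for all the 'Yes' cases and none of the 'No' cases.
{skin=scales, mass=12, class=reptile}: mass = 12, fits → Yes. {skin=feathers, mass=35, class=mammal}: mass = 35, does not satisfy this → No. {skin=smooth, mass=12, class=mammal}: mass = 12, fits → Yes. {skin=smooth, mass=6, class=mammal}: mass = 6, fits → Yes.

Yes, No, Yes, Yes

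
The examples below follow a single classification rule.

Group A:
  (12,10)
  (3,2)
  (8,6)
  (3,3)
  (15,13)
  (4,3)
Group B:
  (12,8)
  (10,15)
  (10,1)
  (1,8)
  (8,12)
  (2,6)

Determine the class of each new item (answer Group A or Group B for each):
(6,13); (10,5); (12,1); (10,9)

Group B, Group B, Group B, Group A

The common property of the 'Group A' items is: |first − second| ≤ 2. No 'Group B' item has it.
(6,13) — |6−13| = 7, hence Group B. (10,5) — |10−5| = 5, hence Group B. (12,1) — |12−1| = 11, hence Group B. (10,9) — |10−9| = 1, hence Group A.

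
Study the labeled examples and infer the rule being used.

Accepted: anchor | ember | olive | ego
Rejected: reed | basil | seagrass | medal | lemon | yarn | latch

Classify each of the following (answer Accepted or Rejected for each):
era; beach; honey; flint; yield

The simplest hypothesis consistent with all the labels is: starts with a vowel.
era — starts with 'e', hence Accepted. beach — starts with 'b', hence Rejected. honey — starts with 'h', hence Rejected. flint — starts with 'f', hence Rejected. yield — starts with 'y', hence Rejected.

Accepted, Rejected, Rejected, Rejected, Rejected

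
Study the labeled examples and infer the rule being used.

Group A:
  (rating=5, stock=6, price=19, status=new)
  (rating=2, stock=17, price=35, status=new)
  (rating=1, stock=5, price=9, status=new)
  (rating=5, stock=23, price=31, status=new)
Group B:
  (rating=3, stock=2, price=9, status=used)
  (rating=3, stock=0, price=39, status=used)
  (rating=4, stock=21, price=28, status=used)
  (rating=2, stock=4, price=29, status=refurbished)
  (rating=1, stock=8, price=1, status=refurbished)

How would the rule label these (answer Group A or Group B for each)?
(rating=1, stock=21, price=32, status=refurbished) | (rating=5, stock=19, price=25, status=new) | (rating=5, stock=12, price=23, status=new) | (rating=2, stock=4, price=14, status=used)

Comparing the two groups points to one rule — status is new.

Group B, Group A, Group A, Group B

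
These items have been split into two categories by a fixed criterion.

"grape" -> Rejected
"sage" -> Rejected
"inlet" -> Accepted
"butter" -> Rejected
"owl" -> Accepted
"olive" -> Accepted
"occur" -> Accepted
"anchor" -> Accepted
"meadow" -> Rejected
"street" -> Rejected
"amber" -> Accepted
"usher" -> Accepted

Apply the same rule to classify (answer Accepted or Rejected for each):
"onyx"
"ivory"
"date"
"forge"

Accepted, Accepted, Rejected, Rejected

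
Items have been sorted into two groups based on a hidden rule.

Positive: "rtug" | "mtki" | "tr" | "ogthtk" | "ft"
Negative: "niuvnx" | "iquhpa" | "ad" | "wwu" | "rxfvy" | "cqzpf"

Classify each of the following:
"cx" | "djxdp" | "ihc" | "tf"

Negative, Negative, Negative, Positive

Rule: contains 't'. This holds for each 'Positive' example and fails for each 'Negative' one.
"cx": no 't', doesn't qualify → Negative. "djxdp": no 't', doesn't qualify → Negative. "ihc": no 't', doesn't qualify → Negative. "tf": has 't', passes → Positive.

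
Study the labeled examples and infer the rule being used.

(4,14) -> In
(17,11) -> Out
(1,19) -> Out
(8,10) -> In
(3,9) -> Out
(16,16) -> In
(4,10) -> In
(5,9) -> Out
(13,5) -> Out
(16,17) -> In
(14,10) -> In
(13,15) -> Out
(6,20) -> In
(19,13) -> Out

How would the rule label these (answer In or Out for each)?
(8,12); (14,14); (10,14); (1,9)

Rule: first is even. This holds for each 'In' example and fails for each 'Out' one.

In, In, In, Out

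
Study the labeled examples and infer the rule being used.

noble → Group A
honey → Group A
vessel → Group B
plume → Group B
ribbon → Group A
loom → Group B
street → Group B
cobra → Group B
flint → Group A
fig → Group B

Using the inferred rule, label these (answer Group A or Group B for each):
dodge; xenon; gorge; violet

Group B, Group A, Group B, Group B

Checking candidate rules against both groups, what survives is: contains 'n'.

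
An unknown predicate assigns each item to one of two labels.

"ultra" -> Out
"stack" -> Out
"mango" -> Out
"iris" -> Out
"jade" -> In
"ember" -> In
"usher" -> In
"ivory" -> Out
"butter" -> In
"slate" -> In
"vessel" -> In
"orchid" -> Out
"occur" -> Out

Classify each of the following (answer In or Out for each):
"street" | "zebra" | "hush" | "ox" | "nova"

In, In, Out, Out, Out

Rule: contains 'e'. This holds for each 'In' example and fails for each 'Out' one.
In: "street", since has 'e'.
In: "zebra", since has 'e'.
Out: "hush", since no 'e'.
Out: "ox", since no 'e'.
Out: "nova", since no 'e'.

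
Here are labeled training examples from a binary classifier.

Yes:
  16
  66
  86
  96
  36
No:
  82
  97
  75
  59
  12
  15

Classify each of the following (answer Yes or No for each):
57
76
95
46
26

No, Yes, No, Yes, Yes

One predicate separates the groups cleanly: ends in digit 6.
57 — last digit 7, hence No.
76 — last digit 6, hence Yes.
95 — last digit 5, hence No.
46 — last digit 6, hence Yes.
26 — last digit 6, hence Yes.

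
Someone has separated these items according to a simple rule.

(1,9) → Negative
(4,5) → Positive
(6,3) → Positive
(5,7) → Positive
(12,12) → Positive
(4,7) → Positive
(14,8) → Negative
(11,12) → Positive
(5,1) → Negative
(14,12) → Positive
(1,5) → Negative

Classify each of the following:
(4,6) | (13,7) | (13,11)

Every 'Positive' example satisfies: |first − second| ≤ 3. None of the 'Negative' examples do.
(4,6): |4−6| = 2, fits → Positive. (13,7): |13−7| = 6, does not fit → Negative. (13,11): |13−11| = 2, fits → Positive.

Positive, Negative, Positive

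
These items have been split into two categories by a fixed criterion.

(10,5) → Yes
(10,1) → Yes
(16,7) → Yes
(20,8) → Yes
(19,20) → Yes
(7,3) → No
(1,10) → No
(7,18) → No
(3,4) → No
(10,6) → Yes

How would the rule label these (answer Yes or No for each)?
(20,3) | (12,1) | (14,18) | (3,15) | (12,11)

Yes, Yes, Yes, No, Yes

The simplest hypothesis consistent with all the labels is: first ≥ 8.
(20,3) → first 20 → Yes. (12,1) → first 12 → Yes. (14,18) → first 14 → Yes. (3,15) → first 3 → No. (12,11) → first 12 → Yes.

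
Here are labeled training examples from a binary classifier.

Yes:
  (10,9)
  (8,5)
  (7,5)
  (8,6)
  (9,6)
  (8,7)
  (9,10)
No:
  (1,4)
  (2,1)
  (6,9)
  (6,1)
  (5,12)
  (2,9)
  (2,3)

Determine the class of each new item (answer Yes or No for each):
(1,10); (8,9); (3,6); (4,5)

No, Yes, No, No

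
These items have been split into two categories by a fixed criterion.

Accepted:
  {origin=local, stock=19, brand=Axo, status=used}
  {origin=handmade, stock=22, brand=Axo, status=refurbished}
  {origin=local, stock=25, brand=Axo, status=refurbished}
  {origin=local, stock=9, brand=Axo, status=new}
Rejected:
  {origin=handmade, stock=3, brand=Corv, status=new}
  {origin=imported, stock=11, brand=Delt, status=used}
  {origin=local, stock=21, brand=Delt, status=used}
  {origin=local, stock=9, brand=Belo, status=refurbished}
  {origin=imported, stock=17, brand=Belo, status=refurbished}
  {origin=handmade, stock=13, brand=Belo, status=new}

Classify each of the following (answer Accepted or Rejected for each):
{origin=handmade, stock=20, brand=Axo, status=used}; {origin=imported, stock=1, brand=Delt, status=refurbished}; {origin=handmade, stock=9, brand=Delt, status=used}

Accepted, Rejected, Rejected

All 'Accepted' examples share one property — brand is Axo — and every 'Rejected' example lacks it.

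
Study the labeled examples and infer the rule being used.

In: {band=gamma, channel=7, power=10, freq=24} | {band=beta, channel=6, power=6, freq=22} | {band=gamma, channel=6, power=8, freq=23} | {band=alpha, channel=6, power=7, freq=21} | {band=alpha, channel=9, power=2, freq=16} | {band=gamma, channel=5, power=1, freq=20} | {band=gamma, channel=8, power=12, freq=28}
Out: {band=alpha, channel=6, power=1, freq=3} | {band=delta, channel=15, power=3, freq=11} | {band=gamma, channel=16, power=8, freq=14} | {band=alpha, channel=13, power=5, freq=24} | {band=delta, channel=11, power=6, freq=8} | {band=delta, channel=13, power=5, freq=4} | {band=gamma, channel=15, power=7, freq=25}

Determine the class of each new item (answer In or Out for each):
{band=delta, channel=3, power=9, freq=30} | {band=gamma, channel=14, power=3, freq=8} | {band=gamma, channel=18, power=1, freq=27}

In, Out, Out

The classifier is using: channel ≤ 9 AND freq ≥ 4.
{band=delta, channel=3, power=9, freq=30}: channel = 3, freq = 30, meets the rule → In. {band=gamma, channel=14, power=3, freq=8}: channel = 14, freq = 8, lacks this property → Out. {band=gamma, channel=18, power=1, freq=27}: channel = 18, freq = 27, lacks this property → Out.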